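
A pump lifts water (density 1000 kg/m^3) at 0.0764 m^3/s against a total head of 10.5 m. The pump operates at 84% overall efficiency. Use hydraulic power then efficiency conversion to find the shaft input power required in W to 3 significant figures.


Approach: apply hydraulic power then efficiency conversion, P = rho*g*Q*H; P_in = P/eta.
Step 1 — hydraulic power (P = rho*g*Q*H):
  P = 1000 * 9.81 * 0.0764 * 10.5 = 7869.6 W
Step 2 — input power: P_in = P/eta = 7869.6 / 0.84 = 9370 W
Therefore the shaft input power required = 9370 W.


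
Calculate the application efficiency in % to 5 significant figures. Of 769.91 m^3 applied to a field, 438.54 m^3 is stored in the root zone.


Approach: apply the application efficiency ratio, Ea = (stored/applied)*100.
Ea = (438.54/769.91)*100 = 56.960 %
Therefore the application efficiency = 56.960 %.


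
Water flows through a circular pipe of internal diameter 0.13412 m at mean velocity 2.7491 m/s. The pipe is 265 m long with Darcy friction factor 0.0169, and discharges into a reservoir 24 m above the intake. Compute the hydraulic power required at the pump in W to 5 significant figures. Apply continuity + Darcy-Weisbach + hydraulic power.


Approach: apply continuity + Darcy-Weisbach + hydraulic power, Q = A*v; hf = f*(L/D)*(v^2/(2g)); H = static + hf; P = rho*g*Q*H.
Step 1 — flow rate (continuity, Q = A*v):
  A = pi*(0.13412/2)^2 = 0.01412788 m^2
  Q = 0.01412788 * 2.7491 = 0.03883895 m^3/s
Step 2 — friction head loss (Darcy-Weisbach):
  hf = 0.0169 * (265/0.13412) * (2.7491^2 / (2*9.81))
  hf = 12.86237 m
Step 3 — total head: H = 24 + 12.86237 = 36.86237 m
Step 4 — hydraulic power (P = rho*g*Q*H):
  P = 1000 * 9.81 * 0.03883895 * 36.86237 = 14045 W
Therefore the hydraulic power required at the pump = 14045 W.


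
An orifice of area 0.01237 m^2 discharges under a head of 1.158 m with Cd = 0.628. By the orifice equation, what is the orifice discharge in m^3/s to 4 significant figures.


Approach: apply the orifice equation, Q = Cd*A*sqrt(2*g*h).
Q = 0.628 * 0.01237 * sqrt(2*9.81*1.158) = 0.03703 m^3/s
Therefore the orifice discharge = 0.03703 m^3/s.


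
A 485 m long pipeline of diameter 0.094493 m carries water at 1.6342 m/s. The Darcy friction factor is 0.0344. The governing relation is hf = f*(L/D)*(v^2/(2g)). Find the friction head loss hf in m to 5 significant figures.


hf = 0.0344 * (485/0.094493) * (1.6342^2 / (2*9.81))
hf = 24.033 m
Therefore the friction head loss hf = 24.033 m.


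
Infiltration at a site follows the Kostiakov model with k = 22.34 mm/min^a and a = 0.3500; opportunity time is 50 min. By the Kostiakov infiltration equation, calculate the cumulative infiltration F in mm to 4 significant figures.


Approach: apply the Kostiakov infiltration equation, F = k*t^a.
F = 22.34 * 50^0.3500 = 87.85 mm
Therefore the cumulative infiltration F = 87.85 mm.


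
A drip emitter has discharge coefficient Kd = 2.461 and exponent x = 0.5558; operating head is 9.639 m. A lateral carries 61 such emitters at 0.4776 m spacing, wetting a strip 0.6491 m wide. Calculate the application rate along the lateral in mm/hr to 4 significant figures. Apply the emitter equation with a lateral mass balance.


Approach: apply the emitter equation with a lateral mass balance, q = Kd*h^x; Q = n*q; rate = Q/(n*spacing*width).
Step 1 — single emitter flow (q = Kd*h^x):
  q = 2.461 * 9.639^0.5558 = 8.67035 L/hr
Step 2 — total lateral flow: Q = 61 * 8.67035 = 528.891 L/hr
Step 3 — wetted area: A = 61 * 0.4776 * 0.6491 = 18.9106 m^2
Step 4 — application rate: Q/A = 528.891/18.9106 = 27.97 mm/hr
Therefore the application rate along the lateral = 27.97 mm/hr.


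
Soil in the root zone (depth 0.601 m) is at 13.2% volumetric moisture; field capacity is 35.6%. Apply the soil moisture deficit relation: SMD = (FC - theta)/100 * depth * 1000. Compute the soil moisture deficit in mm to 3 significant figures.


SMD = (35.6 - 13.2)/100 * 0.601 * 1000 = 135 mm
Therefore the soil moisture deficit = 135 mm.


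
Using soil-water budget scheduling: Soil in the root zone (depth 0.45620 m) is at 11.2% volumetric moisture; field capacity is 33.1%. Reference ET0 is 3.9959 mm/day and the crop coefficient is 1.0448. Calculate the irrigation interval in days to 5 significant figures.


Approach: apply soil-water budget scheduling, SMD = (FC-theta)/100*depth*1000; ETc = ET0*Kc; interval = SMD/ETc.
Step 1 — soil moisture deficit:
  SMD = (33.1 - 11.2)/100 * 0.45620 * 1000 = 99.90780 mm
Step 2 — daily crop ET (ETc = ET0*Kc):
  ETc = 3.9959 * 1.0448 = 4.174916 mm/day
Step 3 — irrigation interval (SMD/ETc):
  interval = 99.90780 / 4.174916 = 23.930 days
Therefore the irrigation interval = 23.930 days.


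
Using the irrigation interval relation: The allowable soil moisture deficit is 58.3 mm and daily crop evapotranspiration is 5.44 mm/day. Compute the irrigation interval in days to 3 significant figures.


Approach: apply the irrigation interval relation, interval = SMD / ETc.
interval = 58.3 / 5.44 = 10.7 days
Therefore the irrigation interval = 10.7 days.


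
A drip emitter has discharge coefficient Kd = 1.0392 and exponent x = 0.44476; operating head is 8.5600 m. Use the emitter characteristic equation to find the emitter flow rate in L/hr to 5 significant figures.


Approach: apply the emitter characteristic equation, q = Kd * h^x.
q = 1.0392 * 8.5600^0.44476 = 2.7004 L/hr
Therefore the emitter flow rate = 2.7004 L/hr.


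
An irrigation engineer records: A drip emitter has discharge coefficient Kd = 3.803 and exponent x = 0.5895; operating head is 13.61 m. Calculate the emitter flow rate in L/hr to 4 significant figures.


Approach: apply the emitter characteristic equation, q = Kd * h^x.
q = 3.803 * 13.61^0.5895 = 17.72 L/hr
Therefore the emitter flow rate = 17.72 L/hr.


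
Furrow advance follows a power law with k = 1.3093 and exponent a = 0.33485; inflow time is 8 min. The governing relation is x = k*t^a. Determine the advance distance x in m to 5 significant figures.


x = 1.3093 * 8^0.33485 = 2.6269 m
Therefore the advance distance x = 2.6269 m.


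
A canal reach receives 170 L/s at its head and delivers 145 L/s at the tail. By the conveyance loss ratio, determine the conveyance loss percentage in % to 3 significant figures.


Approach: apply the conveyance loss ratio, loss% = ((Q_head - Q_tail)/Q_head)*100.
loss = ((170 - 145)/170)*100 = 14.7 %
Therefore the conveyance loss percentage = 14.7 %.


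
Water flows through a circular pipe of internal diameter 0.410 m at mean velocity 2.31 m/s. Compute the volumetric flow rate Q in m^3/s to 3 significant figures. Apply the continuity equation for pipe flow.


Approach: apply the continuity equation for pipe flow, Q = A * v with A = pi*(D/2)^2.
A = pi*(0.410/2)^2 = 0.13203 m^2
Q = 0.13203 * 2.31 = 0.305 m^3/s
Therefore the volumetric flow rate Q = 0.305 m^3/s.


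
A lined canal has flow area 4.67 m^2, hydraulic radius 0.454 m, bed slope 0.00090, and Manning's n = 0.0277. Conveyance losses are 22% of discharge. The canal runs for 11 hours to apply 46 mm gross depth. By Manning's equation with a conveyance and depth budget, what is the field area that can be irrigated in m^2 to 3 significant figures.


Approach: apply Manning's equation with a conveyance and depth budget, Q = (1/n)*A*R^(2/3)*S^(1/2); Q_field = Q*(1-loss); Area = Q_field*t/(d/1000).
Step 1 — canal discharge (Manning's equation):
  Q = (1/0.0277) * 4.67 * 0.454^(2/3) * 0.00090^(1/2) = 2.9876 m^3/s
Step 2 — delivered flow: Q_field = 2.9876*(1 - 22/100) = 2.3304 m^3/s
Step 3 — volume delivered: V = 2.3304 * 11*3600 = 92282 m^3
Step 4 — area served: A = V / (depth/1000) = 92282 / 0.046 = 2010000 m^2
Therefore the field area that can be irrigated = 2010000 m^2.


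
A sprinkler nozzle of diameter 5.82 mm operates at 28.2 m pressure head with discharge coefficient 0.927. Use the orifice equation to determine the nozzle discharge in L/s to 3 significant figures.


Approach: apply the orifice equation, Q = Cd*A*sqrt(2*g*h), A = pi*(d/2)^2.
A = pi*(5.82e-3/2)^2 = 2.6603e-05 m^2
Q = 0.927 * 2.6603e-05 * sqrt(2*9.81*28.2) * 1000 = 0.580 L/s
Therefore the nozzle discharge = 0.580 L/s.


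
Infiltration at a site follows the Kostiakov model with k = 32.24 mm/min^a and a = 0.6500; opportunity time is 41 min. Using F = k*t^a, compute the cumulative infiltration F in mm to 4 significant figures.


F = 32.24 * 41^0.6500 = 360.3 mm
Therefore the cumulative infiltration F = 360.3 mm.


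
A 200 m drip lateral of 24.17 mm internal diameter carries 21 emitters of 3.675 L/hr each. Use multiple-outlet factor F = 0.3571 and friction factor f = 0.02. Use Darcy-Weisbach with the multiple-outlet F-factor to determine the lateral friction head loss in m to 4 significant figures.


Approach: apply Darcy-Weisbach with the multiple-outlet F-factor, Q = n*q/(3600*1000) m^3/s; v = Q/A; hf = F*f*(L/D)*(v^2/(2g)).
Q = 21*3.675/(3600*1000) = 2.14375e-05 m^3/s
A = pi*(24.17e-3/2)^2 = 4.58821e-04 m^2, so v = Q/A = 0.0467230 m/s
hf = 0.3571*0.02*(200/0.02417)*(0.0467230^2/(2*9.81)) = 0.006576 m
Therefore the lateral friction head loss = 0.006576 m.


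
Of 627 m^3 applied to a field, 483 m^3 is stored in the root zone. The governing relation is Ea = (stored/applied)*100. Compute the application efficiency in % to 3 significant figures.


Ea = (483/627)*100 = 77.0 %
Therefore the application efficiency = 77.0 %.


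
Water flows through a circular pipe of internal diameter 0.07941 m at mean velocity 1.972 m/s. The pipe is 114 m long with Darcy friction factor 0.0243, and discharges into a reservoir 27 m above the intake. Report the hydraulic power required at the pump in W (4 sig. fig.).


Approach: apply continuity + Darcy-Weisbach + hydraulic power, Q = A*v; hf = f*(L/D)*(v^2/(2g)); H = static + hf; P = rho*g*Q*H.
Step 1 — flow rate (continuity, Q = A*v):
  A = pi*(0.07941/2)^2 = 0.00495268 m^2
  Q = 0.00495268 * 1.972 = 0.00976669 m^3/s
Step 2 — friction head loss (Darcy-Weisbach):
  hf = 0.0243 * (114/0.07941) * (1.972^2 / (2*9.81))
  hf = 6.91434 m
Step 3 — total head: H = 27 + 6.91434 = 33.9143 m
Step 4 — hydraulic power (P = rho*g*Q*H):
  P = 1000 * 9.81 * 0.00976669 * 33.9143 = 3249 W
Therefore the hydraulic power required at the pump = 3249 W.


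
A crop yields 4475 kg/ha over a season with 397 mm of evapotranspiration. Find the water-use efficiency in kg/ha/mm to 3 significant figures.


Approach: apply the water-use efficiency ratio, WUE = yield/ET.
WUE = 4475 / 397 = 11.3 kg/ha/mm
Therefore the water-use efficiency = 11.3 kg/ha/mm.


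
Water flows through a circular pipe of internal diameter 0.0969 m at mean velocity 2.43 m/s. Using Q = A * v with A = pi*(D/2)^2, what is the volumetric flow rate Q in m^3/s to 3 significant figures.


A = pi*(0.0969/2)^2 = 0.0073746 m^2
Q = 0.0073746 * 2.43 = 0.0179 m^3/s
Therefore the volumetric flow rate Q = 0.0179 m^3/s.


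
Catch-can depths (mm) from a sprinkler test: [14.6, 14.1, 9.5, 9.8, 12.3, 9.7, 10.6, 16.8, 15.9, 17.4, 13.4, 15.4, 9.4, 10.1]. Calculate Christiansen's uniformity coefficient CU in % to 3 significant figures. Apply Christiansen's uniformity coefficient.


Approach: apply Christiansen's uniformity coefficient, CU = (1 - mean_abs_deviation/mean)*100.
mean = 12.786 mm
mean |d_i - mean| = 2.5857 mm
CU = (1 - 2.5857/12.786)*100 = 79.8 %
Therefore Christiansen's uniformity coefficient CU = 79.8 %.


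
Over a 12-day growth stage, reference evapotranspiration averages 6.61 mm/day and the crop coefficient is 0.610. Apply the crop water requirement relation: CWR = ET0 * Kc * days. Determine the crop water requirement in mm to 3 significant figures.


CWR = 6.61 * 0.610 * 12 = 48.4 mm
Therefore the crop water requirement = 48.4 mm.


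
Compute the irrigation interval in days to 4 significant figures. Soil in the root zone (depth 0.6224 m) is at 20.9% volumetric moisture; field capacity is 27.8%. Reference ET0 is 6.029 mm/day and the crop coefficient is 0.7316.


Approach: apply soil-water budget scheduling, SMD = (FC-theta)/100*depth*1000; ETc = ET0*Kc; interval = SMD/ETc.
Step 1 — soil moisture deficit:
  SMD = (27.8 - 20.9)/100 * 0.6224 * 1000 = 42.9456 mm
Step 2 — daily crop ET (ETc = ET0*Kc):
  ETc = 6.029 * 0.7316 = 4.41082 mm/day
Step 3 — irrigation interval (SMD/ETc):
  interval = 42.9456 / 4.41082 = 9.736 days
Therefore the irrigation interval = 9.736 days.


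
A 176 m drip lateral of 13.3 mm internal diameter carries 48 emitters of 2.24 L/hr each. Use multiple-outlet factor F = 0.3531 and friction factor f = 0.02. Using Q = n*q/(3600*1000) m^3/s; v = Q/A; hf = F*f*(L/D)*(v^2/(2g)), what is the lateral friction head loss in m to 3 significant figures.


Q = 48*2.24/(3600*1000) = 2.9867e-05 m^3/s
A = pi*(13.3e-3/2)^2 = 1.3893e-04 m^2, so v = Q/A = 0.21498 m/s
hf = 0.3531*0.02*(176/0.0133)*(0.21498^2/(2*9.81)) = 0.220 m
Therefore the lateral friction head loss = 0.220 m.


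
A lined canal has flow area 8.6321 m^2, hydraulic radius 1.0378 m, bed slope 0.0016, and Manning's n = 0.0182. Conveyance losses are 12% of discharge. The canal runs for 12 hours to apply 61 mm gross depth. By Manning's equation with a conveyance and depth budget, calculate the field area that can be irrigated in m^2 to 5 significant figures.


Approach: apply Manning's equation with a conveyance and depth budget, Q = (1/n)*A*R^(2/3)*S^(1/2); Q_field = Q*(1-loss); Area = Q_field*t/(d/1000).
Step 1 — canal discharge (Manning's equation):
  Q = (1/0.0182) * 8.6321 * 1.0378^(2/3) * 0.0016^(1/2) = 19.44677 m^3/s
Step 2 — delivered flow: Q_field = 19.44677*(1 - 12/100) = 17.11316 m^3/s
Step 3 — volume delivered: V = 17.11316 * 12*3600 = 739288.5 m^3
Step 4 — area served: A = V / (depth/1000) = 739288.5 / 0.061 = 12119000 m^2
Therefore the field area that can be irrigated = 12119000 m^2.


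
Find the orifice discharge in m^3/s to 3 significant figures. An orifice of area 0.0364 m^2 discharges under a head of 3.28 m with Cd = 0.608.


Approach: apply the orifice equation, Q = Cd*A*sqrt(2*g*h).
Q = 0.608 * 0.0364 * sqrt(2*9.81*3.28) = 0.178 m^3/s
Therefore the orifice discharge = 0.178 m^3/s.


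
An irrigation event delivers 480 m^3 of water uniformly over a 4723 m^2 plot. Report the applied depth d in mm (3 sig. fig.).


Approach: apply depth from volume over area, d = (V/A)*1000.
d = (480 / 4723) * 1000 = 102 mm
Therefore the applied depth d = 102 mm.


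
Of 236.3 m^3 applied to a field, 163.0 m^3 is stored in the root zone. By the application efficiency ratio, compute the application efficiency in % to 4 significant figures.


Approach: apply the application efficiency ratio, Ea = (stored/applied)*100.
Ea = (163.0/236.3)*100 = 68.98 %
Therefore the application efficiency = 68.98 %.


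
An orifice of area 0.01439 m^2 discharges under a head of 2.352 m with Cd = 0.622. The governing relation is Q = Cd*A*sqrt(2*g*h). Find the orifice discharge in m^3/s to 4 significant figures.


Q = 0.622 * 0.01439 * sqrt(2*9.81*2.352) = 0.06080 m^3/s
Therefore the orifice discharge = 0.06080 m^3/s.


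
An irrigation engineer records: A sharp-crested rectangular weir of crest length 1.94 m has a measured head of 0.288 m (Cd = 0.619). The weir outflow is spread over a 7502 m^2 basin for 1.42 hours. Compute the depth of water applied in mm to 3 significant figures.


Approach: apply the rectangular weir equation with a volume-to-depth conversion, Q = (2/3)*Cd*L*sqrt(2g)*H^1.5; d = Q*t/A * 1000.
Step 1 — weir discharge:
  Q = (2/3)*0.619*1.94*sqrt(2*9.81)*0.288^1.5 = 0.54807 m^3/s
Step 2 — volume: V = 0.54807 * 1.42*3600 = 2801.8 m^3
Step 3 — depth: d = V/A * 1000 = 2801.8/7502 * 1000 = 373 mm
Therefore the depth of water applied = 373 mm.


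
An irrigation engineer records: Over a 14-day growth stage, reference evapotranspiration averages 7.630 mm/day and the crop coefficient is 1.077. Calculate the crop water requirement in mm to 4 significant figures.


Approach: apply the crop water requirement relation, CWR = ET0 * Kc * days.
CWR = 7.630 * 1.077 * 14 = 115.0 mm
Therefore the crop water requirement = 115.0 mm.


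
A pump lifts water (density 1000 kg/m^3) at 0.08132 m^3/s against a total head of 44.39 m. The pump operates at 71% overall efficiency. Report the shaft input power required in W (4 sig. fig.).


Approach: apply hydraulic power then efficiency conversion, P = rho*g*Q*H; P_in = P/eta.
Step 1 — hydraulic power (P = rho*g*Q*H):
  P = 1000 * 9.81 * 0.08132 * 44.39 = 35412.1 W
Step 2 — input power: P_in = P/eta = 35412.1 / 0.71 = 49880 W
Therefore the shaft input power required = 49880 W.


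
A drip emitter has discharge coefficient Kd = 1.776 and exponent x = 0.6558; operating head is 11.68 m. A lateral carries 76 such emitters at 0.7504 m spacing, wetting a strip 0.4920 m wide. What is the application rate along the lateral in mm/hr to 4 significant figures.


Approach: apply the emitter equation with a lateral mass balance, q = Kd*h^x; Q = n*q; rate = Q/(n*spacing*width).
Step 1 — single emitter flow (q = Kd*h^x):
  q = 1.776 * 11.68^0.6558 = 8.90168 L/hr
Step 2 — total lateral flow: Q = 76 * 8.90168 = 676.528 L/hr
Step 3 — wetted area: A = 76 * 0.7504 * 0.4920 = 28.0590 m^2
Step 4 — application rate: Q/A = 676.528/28.0590 = 24.11 mm/hr
Therefore the application rate along the lateral = 24.11 mm/hr.


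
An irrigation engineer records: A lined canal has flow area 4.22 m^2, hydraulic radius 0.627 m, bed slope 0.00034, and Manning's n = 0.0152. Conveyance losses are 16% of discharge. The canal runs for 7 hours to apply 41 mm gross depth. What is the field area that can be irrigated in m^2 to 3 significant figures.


Approach: apply Manning's equation with a conveyance and depth budget, Q = (1/n)*A*R^(2/3)*S^(1/2); Q_field = Q*(1-loss); Area = Q_field*t/(d/1000).
Step 1 — canal discharge (Manning's equation):
  Q = (1/0.0152) * 4.22 * 0.627^(2/3) * 0.00034^(1/2) = 3.7502 m^3/s
Step 2 — delivered flow: Q_field = 3.7502*(1 - 16/100) = 3.1502 m^3/s
Step 3 — volume delivered: V = 3.1502 * 7*3600 = 79384 m^3
Step 4 — area served: A = V / (depth/1000) = 79384 / 0.041 = 1940000 m^2
Therefore the field area that can be irrigated = 1940000 m^2.


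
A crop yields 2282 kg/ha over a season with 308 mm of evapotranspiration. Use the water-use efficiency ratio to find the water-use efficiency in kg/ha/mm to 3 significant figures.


Approach: apply the water-use efficiency ratio, WUE = yield/ET.
WUE = 2282 / 308 = 7.41 kg/ha/mm
Therefore the water-use efficiency = 7.41 kg/ha/mm.


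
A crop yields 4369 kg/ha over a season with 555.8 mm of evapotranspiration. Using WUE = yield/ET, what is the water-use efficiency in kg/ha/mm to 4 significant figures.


WUE = 4369 / 555.8 = 7.861 kg/ha/mm
Therefore the water-use efficiency = 7.861 kg/ha/mm.


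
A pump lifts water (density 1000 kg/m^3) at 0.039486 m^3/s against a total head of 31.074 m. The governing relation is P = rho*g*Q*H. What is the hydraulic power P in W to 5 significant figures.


P = 1000 * 9.81 * 0.039486 * 31.074 = 12037 W
Therefore the hydraulic power P = 12037 W.


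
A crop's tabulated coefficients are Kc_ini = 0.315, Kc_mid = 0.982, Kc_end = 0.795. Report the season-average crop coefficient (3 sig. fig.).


Approach: apply a simple seasonal average, Kc_avg = (Kc_ini + Kc_mid + Kc_end)/3.
Kc_avg = (0.315 + 0.982 + 0.795)/3 = 0.697
Therefore the season-average crop coefficient = 0.697.


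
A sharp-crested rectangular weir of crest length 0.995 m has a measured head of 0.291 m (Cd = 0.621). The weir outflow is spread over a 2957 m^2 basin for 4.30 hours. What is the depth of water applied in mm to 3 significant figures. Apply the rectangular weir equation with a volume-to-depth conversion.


Approach: apply the rectangular weir equation with a volume-to-depth conversion, Q = (2/3)*Cd*L*sqrt(2g)*H^1.5; d = Q*t/A * 1000.
Step 1 — weir discharge:
  Q = (2/3)*0.621*0.995*sqrt(2*9.81)*0.291^1.5 = 0.28643 m^3/s
Step 2 — volume: V = 0.28643 * 4.30*3600 = 4433.9 m^3
Step 3 — depth: d = V/A * 1000 = 4433.9/2957 * 1000 = 1500 mm
Therefore the depth of water applied = 1500 mm.


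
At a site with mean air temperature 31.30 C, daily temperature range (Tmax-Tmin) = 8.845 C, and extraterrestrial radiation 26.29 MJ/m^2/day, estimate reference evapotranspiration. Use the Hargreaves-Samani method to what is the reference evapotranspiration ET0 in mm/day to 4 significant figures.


Approach: apply the Hargreaves-Samani method, ET0 = 0.0023*(Tmean+17.8)*sqrt(Tmax-Tmin)*0.408*Ra.
ET0 = 0.0023*(31.30+17.8)*sqrt(8.845)*0.408*26.29 = 3.603 mm/day
Therefore the reference evapotranspiration ET0 = 3.603 mm/day.


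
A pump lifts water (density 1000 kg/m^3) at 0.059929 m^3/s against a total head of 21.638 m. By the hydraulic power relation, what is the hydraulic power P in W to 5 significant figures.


Approach: apply the hydraulic power relation, P = rho*g*Q*H.
P = 1000 * 9.81 * 0.059929 * 21.638 = 12721 W
Therefore the hydraulic power P = 12721 W.


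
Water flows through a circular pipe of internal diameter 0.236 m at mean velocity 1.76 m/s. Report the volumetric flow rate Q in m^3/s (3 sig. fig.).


Approach: apply the continuity equation for pipe flow, Q = A * v with A = pi*(D/2)^2.
A = pi*(0.236/2)^2 = 0.043744 m^2
Q = 0.043744 * 1.76 = 0.0770 m^3/s
Therefore the volumetric flow rate Q = 0.0770 m^3/s.


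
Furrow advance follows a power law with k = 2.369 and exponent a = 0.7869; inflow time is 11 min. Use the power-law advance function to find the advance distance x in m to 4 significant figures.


Approach: apply the power-law advance function, x = k*t^a.
x = 2.369 * 11^0.7869 = 15.63 m
Therefore the advance distance x = 15.63 m.


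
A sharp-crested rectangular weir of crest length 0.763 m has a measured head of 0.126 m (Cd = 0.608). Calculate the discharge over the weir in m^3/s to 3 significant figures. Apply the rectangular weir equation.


Approach: apply the rectangular weir equation, Q = (2/3)*Cd*L*sqrt(2g)*H^1.5.
Q = (2/3)*0.608*0.763*sqrt(2*9.81)*0.126^1.5 = 0.0613 m^3/s
Therefore the discharge over the weir = 0.0613 m^3/s.


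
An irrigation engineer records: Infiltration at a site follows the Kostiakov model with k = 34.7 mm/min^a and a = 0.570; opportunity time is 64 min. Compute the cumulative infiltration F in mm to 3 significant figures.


Approach: apply the Kostiakov infiltration equation, F = k*t^a.
F = 34.7 * 64^0.570 = 371 mm
Therefore the cumulative infiltration F = 371 mm.


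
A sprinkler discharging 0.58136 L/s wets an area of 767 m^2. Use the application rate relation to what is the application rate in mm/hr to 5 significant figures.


Approach: apply the application rate relation, rate = (Q/A)*3600.
rate = (0.58136 / 767) * 3600 = 2.7287 mm/hr
Therefore the application rate = 2.7287 mm/hr.


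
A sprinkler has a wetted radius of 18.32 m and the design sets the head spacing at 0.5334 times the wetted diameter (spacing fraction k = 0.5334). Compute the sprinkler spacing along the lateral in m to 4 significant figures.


Approach: apply the sprinkler spacing rule (spacing as a fraction of wetted diameter), S = k*(2*R).
S = 0.5334 * (2 * 18.32) = 19.54 m
Therefore the sprinkler spacing along the lateral = 19.54 m.


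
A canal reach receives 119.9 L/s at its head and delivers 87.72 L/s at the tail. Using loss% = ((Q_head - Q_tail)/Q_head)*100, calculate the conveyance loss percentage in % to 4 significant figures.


loss = ((119.9 - 87.72)/119.9)*100 = 26.84 %
Therefore the conveyance loss percentage = 26.84 %.


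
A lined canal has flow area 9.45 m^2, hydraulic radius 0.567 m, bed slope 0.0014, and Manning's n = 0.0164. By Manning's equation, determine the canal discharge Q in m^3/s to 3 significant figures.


Approach: apply Manning's equation, Q = (1/n)*A*R^(2/3)*S^(1/2).
Q = (1/0.0164) * 9.45 * 0.567^(2/3) * 0.0014^(1/2) = 14.8 m^3/s
Therefore the canal discharge Q = 14.8 m^3/s.


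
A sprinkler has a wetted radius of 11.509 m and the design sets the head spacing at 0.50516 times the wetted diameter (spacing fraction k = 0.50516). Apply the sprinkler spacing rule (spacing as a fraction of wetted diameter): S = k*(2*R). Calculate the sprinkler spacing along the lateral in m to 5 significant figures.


S = 0.50516 * (2 * 11.509) = 11.628 m
Therefore the sprinkler spacing along the lateral = 11.628 m.


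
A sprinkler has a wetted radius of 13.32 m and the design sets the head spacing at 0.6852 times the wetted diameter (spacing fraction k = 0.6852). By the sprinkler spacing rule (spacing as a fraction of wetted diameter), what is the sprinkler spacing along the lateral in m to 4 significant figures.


Approach: apply the sprinkler spacing rule (spacing as a fraction of wetted diameter), S = k*(2*R).
S = 0.6852 * (2 * 13.32) = 18.25 m
Therefore the sprinkler spacing along the lateral = 18.25 m.


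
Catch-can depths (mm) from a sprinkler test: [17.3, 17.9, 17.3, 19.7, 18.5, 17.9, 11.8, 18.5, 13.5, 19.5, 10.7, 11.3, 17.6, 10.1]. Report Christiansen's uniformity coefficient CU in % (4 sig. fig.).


Approach: apply Christiansen's uniformity coefficient, CU = (1 - mean_abs_deviation/mean)*100.
mean = 15.8286 mm
mean |d_i - mean| = 3.10612 mm
CU = (1 - 3.10612/15.8286)*100 = 80.38 %
Therefore Christiansen's uniformity coefficient CU = 80.38 %.


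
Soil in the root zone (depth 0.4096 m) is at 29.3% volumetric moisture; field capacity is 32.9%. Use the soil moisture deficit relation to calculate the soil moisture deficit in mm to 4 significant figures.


Approach: apply the soil moisture deficit relation, SMD = (FC - theta)/100 * depth * 1000.
SMD = (32.9 - 29.3)/100 * 0.4096 * 1000 = 14.75 mm
Therefore the soil moisture deficit = 14.75 mm.


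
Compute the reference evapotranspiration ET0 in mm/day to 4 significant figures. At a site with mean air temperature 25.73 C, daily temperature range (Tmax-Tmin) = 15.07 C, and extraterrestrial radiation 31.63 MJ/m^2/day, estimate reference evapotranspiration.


Approach: apply the Hargreaves-Samani method, ET0 = 0.0023*(Tmean+17.8)*sqrt(Tmax-Tmin)*0.408*Ra.
ET0 = 0.0023*(25.73+17.8)*sqrt(15.07)*0.408*31.63 = 5.016 mm/day
Therefore the reference evapotranspiration ET0 = 5.016 mm/day.


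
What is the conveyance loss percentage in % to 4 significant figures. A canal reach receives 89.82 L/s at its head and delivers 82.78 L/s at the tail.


Approach: apply the conveyance loss ratio, loss% = ((Q_head - Q_tail)/Q_head)*100.
loss = ((89.82 - 82.78)/89.82)*100 = 7.838 %
Therefore the conveyance loss percentage = 7.838 %.


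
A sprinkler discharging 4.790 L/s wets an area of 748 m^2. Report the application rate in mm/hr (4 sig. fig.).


Approach: apply the application rate relation, rate = (Q/A)*3600.
rate = (4.790 / 748) * 3600 = 23.05 mm/hr
Therefore the application rate = 23.05 mm/hr.


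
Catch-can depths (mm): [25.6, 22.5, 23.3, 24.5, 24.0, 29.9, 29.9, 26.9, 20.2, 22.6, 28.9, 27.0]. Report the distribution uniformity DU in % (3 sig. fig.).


Approach: apply the low-quarter distribution uniformity, DU = (mean of lowest quarter of readings / overall mean)*100.
sorted lowest 3 of 12: [20.2, 22.5, 22.6] -> mean = 21.767 mm
overall mean = 25.442 mm
DU = (21.767/25.442)*100 = 85.6 %
Therefore the distribution uniformity DU = 85.6 %.


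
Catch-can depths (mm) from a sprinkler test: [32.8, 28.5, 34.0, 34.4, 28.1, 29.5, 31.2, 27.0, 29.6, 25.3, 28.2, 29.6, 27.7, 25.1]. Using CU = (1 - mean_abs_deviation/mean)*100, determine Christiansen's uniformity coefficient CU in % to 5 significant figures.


mean = 29.35714 mm
mean |d_i - mean| = 2.228571 mm
CU = (1 - 2.228571/29.35714)*100 = 92.409 %
Therefore Christiansen's uniformity coefficient CU = 92.409 %.


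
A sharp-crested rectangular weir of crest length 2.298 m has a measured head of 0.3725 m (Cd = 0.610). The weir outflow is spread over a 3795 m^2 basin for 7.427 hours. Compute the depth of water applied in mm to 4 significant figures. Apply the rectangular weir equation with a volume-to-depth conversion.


Approach: apply the rectangular weir equation with a volume-to-depth conversion, Q = (2/3)*Cd*L*sqrt(2g)*H^1.5; d = Q*t/A * 1000.
Step 1 — weir discharge:
  Q = (2/3)*0.610*2.298*sqrt(2*9.81)*0.3725^1.5 = 0.941082 m^3/s
Step 2 — volume: V = 0.941082 * 7.427*3600 = 25161.9 m^3
Step 3 — depth: d = V/A * 1000 = 25161.9/3795 * 1000 = 6630 mm
Therefore the depth of water applied = 6630 mm.


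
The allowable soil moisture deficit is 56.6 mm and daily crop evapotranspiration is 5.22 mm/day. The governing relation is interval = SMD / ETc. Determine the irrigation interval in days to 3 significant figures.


interval = 56.6 / 5.22 = 10.8 days
Therefore the irrigation interval = 10.8 days.


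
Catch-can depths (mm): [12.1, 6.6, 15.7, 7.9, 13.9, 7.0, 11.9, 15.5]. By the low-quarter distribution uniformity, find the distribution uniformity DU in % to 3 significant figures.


Approach: apply the low-quarter distribution uniformity, DU = (mean of lowest quarter of readings / overall mean)*100.
sorted lowest 2 of 8: [6.6, 7.0] -> mean = 6.8000 mm
overall mean = 11.325 mm
DU = (6.8000/11.325)*100 = 60.0 %
Therefore the distribution uniformity DU = 60.0 %.


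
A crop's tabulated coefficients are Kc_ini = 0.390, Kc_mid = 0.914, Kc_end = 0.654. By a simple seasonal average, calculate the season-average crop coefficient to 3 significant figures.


Approach: apply a simple seasonal average, Kc_avg = (Kc_ini + Kc_mid + Kc_end)/3.
Kc_avg = (0.390 + 0.914 + 0.654)/3 = 0.653
Therefore the season-average crop coefficient = 0.653.


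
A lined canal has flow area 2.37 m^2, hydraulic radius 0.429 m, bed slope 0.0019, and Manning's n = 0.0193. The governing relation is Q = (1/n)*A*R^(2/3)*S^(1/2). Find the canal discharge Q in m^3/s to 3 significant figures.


Q = (1/0.0193) * 2.37 * 0.429^(2/3) * 0.0019^(1/2) = 3.04 m^3/s
Therefore the canal discharge Q = 3.04 m^3/s.


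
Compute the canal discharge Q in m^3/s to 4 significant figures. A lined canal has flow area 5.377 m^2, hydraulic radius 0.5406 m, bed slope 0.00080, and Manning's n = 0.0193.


Approach: apply Manning's equation, Q = (1/n)*A*R^(2/3)*S^(1/2).
Q = (1/0.0193) * 5.377 * 0.5406^(2/3) * 0.00080^(1/2) = 5.229 m^3/s
Therefore the canal discharge Q = 5.229 m^3/s.


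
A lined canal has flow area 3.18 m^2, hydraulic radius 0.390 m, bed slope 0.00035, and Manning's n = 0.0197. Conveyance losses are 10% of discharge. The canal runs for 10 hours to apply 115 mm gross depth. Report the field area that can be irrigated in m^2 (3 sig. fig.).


Approach: apply Manning's equation with a conveyance and depth budget, Q = (1/n)*A*R^(2/3)*S^(1/2); Q_field = Q*(1-loss); Area = Q_field*t/(d/1000).
Step 1 — canal discharge (Manning's equation):
  Q = (1/0.0197) * 3.18 * 0.390^(2/3) * 0.00035^(1/2) = 1.6120 m^3/s
Step 2 — delivered flow: Q_field = 1.6120*(1 - 10/100) = 1.4508 m^3/s
Step 3 — volume delivered: V = 1.4508 * 10*3600 = 52230 m^3
Step 4 — area served: A = V / (depth/1000) = 52230 / 0.115 = 454000 m^2
Therefore the field area that can be irrigated = 454000 m^2.


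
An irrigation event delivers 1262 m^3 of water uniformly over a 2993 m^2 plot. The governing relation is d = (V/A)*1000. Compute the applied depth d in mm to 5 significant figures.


d = (1262 / 2993) * 1000 = 421.65 mm
Therefore the applied depth d = 421.65 mm.


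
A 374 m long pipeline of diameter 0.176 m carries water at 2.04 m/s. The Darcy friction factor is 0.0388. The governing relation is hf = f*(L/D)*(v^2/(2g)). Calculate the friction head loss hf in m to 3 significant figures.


hf = 0.0388 * (374/0.176) * (2.04^2 / (2*9.81))
hf = 17.5 m
Therefore the friction head loss hf = 17.5 m.


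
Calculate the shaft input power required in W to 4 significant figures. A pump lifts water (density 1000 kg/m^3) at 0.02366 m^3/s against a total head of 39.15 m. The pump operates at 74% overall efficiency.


Approach: apply hydraulic power then efficiency conversion, P = rho*g*Q*H; P_in = P/eta.
Step 1 — hydraulic power (P = rho*g*Q*H):
  P = 1000 * 9.81 * 0.02366 * 39.15 = 9086.90 W
Step 2 — input power: P_in = P/eta = 9086.90 / 0.74 = 12280 W
Therefore the shaft input power required = 12280 W.


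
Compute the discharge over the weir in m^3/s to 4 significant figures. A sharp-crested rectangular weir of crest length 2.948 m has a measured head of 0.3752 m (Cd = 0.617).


Approach: apply the rectangular weir equation, Q = (2/3)*Cd*L*sqrt(2g)*H^1.5.
Q = (2/3)*0.617*2.948*sqrt(2*9.81)*0.3752^1.5 = 1.234 m^3/s
Therefore the discharge over the weir = 1.234 m^3/s.


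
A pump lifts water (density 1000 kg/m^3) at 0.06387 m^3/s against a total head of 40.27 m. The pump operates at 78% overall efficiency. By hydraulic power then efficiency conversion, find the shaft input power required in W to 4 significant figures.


Approach: apply hydraulic power then efficiency conversion, P = rho*g*Q*H; P_in = P/eta.
Step 1 — hydraulic power (P = rho*g*Q*H):
  P = 1000 * 9.81 * 0.06387 * 40.27 = 25231.8 W
Step 2 — input power: P_in = P/eta = 25231.8 / 0.78 = 32350 W
Therefore the shaft input power required = 32350 W.


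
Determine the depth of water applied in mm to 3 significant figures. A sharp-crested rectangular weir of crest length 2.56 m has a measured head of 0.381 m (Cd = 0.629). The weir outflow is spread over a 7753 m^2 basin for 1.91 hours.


Approach: apply the rectangular weir equation with a volume-to-depth conversion, Q = (2/3)*Cd*L*sqrt(2g)*H^1.5; d = Q*t/A * 1000.
Step 1 — weir discharge:
  Q = (2/3)*0.629*2.56*sqrt(2*9.81)*0.381^1.5 = 1.1182 m^3/s
Step 2 — volume: V = 1.1182 * 1.91*3600 = 7689.0 m^3
Step 3 — depth: d = V/A * 1000 = 7689.0/7753 * 1000 = 992 mm
Therefore the depth of water applied = 992 mm.


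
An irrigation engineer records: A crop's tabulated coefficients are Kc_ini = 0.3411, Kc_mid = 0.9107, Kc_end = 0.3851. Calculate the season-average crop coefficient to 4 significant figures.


Approach: apply a simple seasonal average, Kc_avg = (Kc_ini + Kc_mid + Kc_end)/3.
Kc_avg = (0.3411 + 0.9107 + 0.3851)/3 = 0.5456
Therefore the season-average crop coefficient = 0.5456.


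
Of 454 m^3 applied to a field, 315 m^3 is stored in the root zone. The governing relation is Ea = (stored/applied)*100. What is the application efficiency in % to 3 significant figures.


Ea = (315/454)*100 = 69.4 %
Therefore the application efficiency = 69.4 %.


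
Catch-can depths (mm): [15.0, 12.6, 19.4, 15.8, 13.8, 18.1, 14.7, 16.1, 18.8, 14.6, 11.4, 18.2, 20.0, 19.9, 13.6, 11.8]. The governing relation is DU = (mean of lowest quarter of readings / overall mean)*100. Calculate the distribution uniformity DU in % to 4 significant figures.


sorted lowest 4 of 16: [11.4, 11.8, 12.6, 13.6] -> mean = 12.3500 mm
overall mean = 15.8625 mm
DU = (12.3500/15.8625)*100 = 77.86 %
Therefore the distribution uniformity DU = 77.86 %.


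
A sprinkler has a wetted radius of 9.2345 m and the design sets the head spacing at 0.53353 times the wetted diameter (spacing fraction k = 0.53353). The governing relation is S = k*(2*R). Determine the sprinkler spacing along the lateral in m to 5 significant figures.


S = 0.53353 * (2 * 9.2345) = 9.8538 m
Therefore the sprinkler spacing along the lateral = 9.8538 m.


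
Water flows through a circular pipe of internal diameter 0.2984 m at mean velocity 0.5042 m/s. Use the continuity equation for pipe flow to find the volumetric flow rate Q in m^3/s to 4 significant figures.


Approach: apply the continuity equation for pipe flow, Q = A * v with A = pi*(D/2)^2.
A = pi*(0.2984/2)^2 = 0.0699339 m^2
Q = 0.0699339 * 0.5042 = 0.03526 m^3/s
Therefore the volumetric flow rate Q = 0.03526 m^3/s.


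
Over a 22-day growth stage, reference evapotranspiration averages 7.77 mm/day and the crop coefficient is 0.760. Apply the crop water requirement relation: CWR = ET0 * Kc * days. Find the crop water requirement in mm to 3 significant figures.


CWR = 7.77 * 0.760 * 22 = 130 mm
Therefore the crop water requirement = 130 mm.


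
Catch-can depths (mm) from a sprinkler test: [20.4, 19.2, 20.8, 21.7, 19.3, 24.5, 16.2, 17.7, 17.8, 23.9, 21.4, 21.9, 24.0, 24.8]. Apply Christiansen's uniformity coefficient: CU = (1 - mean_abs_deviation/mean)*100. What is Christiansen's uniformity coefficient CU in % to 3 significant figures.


mean = 20.971 mm
mean |d_i - mean| = 2.2000 mm
CU = (1 - 2.2000/20.971)*100 = 89.5 %
Therefore Christiansen's uniformity coefficient CU = 89.5 %.


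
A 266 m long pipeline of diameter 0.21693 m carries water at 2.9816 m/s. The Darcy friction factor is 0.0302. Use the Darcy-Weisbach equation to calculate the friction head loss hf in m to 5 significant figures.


Approach: apply the Darcy-Weisbach equation, hf = f*(L/D)*(v^2/(2g)).
hf = 0.0302 * (266/0.21693) * (2.9816^2 / (2*9.81))
hf = 16.779 m
Therefore the friction head loss hf = 16.779 m.


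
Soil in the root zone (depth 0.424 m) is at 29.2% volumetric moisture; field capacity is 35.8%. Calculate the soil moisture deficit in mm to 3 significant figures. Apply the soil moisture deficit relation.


Approach: apply the soil moisture deficit relation, SMD = (FC - theta)/100 * depth * 1000.
SMD = (35.8 - 29.2)/100 * 0.424 * 1000 = 28.0 mm
Therefore the soil moisture deficit = 28.0 mm.


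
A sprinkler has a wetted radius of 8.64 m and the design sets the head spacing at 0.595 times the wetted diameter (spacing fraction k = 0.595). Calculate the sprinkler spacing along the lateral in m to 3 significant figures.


Approach: apply the sprinkler spacing rule (spacing as a fraction of wetted diameter), S = k*(2*R).
S = 0.595 * (2 * 8.64) = 10.3 m
Therefore the sprinkler spacing along the lateral = 10.3 m.


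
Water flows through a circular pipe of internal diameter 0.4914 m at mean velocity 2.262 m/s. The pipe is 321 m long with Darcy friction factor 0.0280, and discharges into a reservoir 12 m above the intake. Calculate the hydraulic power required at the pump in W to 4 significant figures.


Approach: apply continuity + Darcy-Weisbach + hydraulic power, Q = A*v; hf = f*(L/D)*(v^2/(2g)); H = static + hf; P = rho*g*Q*H.
Step 1 — flow rate (continuity, Q = A*v):
  A = pi*(0.4914/2)^2 = 0.189653 m^2
  Q = 0.189653 * 2.262 = 0.428996 m^3/s
Step 2 — friction head loss (Darcy-Weisbach):
  hf = 0.0280 * (321/0.4914) * (2.262^2 / (2*9.81))
  hf = 4.76995 m
Step 3 — total head: H = 12 + 4.76995 = 16.7700 m
Step 4 — hydraulic power (P = rho*g*Q*H):
  P = 1000 * 9.81 * 0.428996 * 16.7700 = 70580 W
Therefore the hydraulic power required at the pump = 70580 W.


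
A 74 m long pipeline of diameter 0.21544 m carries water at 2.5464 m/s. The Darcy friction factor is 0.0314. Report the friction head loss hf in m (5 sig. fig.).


Approach: apply the Darcy-Weisbach equation, hf = f*(L/D)*(v^2/(2g)).
hf = 0.0314 * (74/0.21544) * (2.5464^2 / (2*9.81))
hf = 3.5644 m
Therefore the friction head loss hf = 3.5644 m.


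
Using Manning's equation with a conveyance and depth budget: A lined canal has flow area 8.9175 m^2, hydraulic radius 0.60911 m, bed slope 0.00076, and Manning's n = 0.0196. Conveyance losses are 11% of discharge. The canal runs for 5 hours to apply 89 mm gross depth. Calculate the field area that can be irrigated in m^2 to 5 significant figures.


Approach: apply Manning's equation with a conveyance and depth budget, Q = (1/n)*A*R^(2/3)*S^(1/2); Q_field = Q*(1-loss); Area = Q_field*t/(d/1000).
Step 1 — canal discharge (Manning's equation):
  Q = (1/0.0196) * 8.9175 * 0.60911^(2/3) * 0.00076^(1/2) = 9.012757 m^3/s
Step 2 — delivered flow: Q_field = 9.012757*(1 - 11/100) = 8.021354 m^3/s
Step 3 — volume delivered: V = 8.021354 * 5*3600 = 144384.4 m^3
Step 4 — area served: A = V / (depth/1000) = 144384.4 / 0.089 = 1622300 m^2
Therefore the field area that can be irrigated = 1622300 m^2.


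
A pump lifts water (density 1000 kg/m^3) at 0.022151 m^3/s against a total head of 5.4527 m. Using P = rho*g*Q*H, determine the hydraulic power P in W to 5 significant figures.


P = 1000 * 9.81 * 0.022151 * 5.4527 = 1184.9 W
Therefore the hydraulic power P = 1184.9 W.
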